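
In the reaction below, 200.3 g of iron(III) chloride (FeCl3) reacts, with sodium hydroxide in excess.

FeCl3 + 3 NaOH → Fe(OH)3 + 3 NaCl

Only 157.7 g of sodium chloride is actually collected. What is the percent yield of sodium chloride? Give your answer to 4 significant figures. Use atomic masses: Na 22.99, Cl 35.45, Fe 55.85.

M(FeCl3) = 55.85 + 3(35.45) = 162.20 g/mol.
M(NaCl) = 22.99 + 35.45 = 58.44 g/mol.
n(FeCl3) = 200.30 g / 162.20 g/mol = 1.2349 mol.
From the equation the FeCl3:NaCl mole ratio is 1:3, so n(NaCl) = 1.2349 × 3/1 = 3.7047 mol.
Mass of NaCl = 3.7047 mol × 58.44 g/mol = 216.50 g.
This is the theoretical yield. Percent yield = 157.7 g / 216.50 g × 100% = 72.840%.

72.84 %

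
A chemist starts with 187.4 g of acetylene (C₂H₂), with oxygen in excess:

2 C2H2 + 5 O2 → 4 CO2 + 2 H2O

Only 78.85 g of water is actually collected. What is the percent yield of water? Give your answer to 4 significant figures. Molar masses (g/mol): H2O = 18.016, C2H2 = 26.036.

n(C2H2) = 187.40 g / 26.036 g/mol = 7.1977 mol.
From the equation the C2H2:H2O mole ratio is 2:2, so n(H2O) = 7.1977 × 2/2 = 7.1977 mol.
Mass of H2O = 7.1977 mol × 18.016 g/mol = 129.67 g.
This is the theoretical yield. Percent yield = 78.85 g / 129.67 g × 100% = 60.806%.

60.81 %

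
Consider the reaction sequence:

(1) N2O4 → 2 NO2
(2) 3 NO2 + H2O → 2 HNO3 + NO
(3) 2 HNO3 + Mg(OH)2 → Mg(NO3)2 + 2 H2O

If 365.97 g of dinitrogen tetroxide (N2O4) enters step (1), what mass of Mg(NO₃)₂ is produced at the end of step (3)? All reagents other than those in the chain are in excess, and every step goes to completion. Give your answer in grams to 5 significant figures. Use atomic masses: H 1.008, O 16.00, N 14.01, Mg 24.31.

393.28 g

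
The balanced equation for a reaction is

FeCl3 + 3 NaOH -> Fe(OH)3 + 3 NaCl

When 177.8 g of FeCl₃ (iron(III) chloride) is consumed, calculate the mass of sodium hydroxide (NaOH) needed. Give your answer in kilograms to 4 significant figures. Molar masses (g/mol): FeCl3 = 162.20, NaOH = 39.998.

0.1315 kg

n(FeCl3) = 177.80 g / 162.20 g/mol = 1.0962 mol.
From the equation the FeCl3:NaOH mole ratio is 1:3, so n(NaOH) = 1.0962 × 3/1 = 3.2885 mol.
Mass of NaOH = 3.2885 mol × 39.998 g/mol = 131.53 g.
Converting to kg: 131.53 g = 0.1315 kg.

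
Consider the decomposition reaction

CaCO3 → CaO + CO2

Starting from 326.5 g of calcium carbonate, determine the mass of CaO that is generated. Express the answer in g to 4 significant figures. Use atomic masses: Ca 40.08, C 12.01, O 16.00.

M(CaCO3) = 40.08 + 12.01 + 3(16.00) = 100.09 g/mol.
M(CaO) = 40.08 + 16.00 = 56.08 g/mol.
n(CaCO3) = 326.50 g / 100.09 g/mol = 3.2621 mol.
From the equation the CaCO3:CaO mole ratio is 1:1, so n(CaO) = 3.2621 × 1/1 = 3.2621 mol.
Mass of CaO = 3.2621 mol × 56.08 g/mol = 182.94 g.

182.9 g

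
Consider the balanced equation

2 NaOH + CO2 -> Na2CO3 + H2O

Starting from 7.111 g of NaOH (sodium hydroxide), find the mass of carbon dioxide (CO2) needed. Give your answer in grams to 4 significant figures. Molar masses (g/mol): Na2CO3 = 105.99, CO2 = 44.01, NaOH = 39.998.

3.912 g

n(NaOH) = 7.1110 g / 39.998 g/mol = 0.17778 mol.
From the equation the NaOH:CO2 mole ratio is 2:1, so n(CO2) = 0.17778 × 1/2 = 0.088892 mol.
Mass of CO2 = 0.088892 mol × 44.01 g/mol = 3.9121 g.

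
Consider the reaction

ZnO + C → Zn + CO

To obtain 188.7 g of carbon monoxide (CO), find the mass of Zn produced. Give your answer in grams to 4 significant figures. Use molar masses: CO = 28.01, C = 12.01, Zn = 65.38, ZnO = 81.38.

440.5 g

n(CO) = 188.70 g / 28.01 g/mol = 6.7369 mol.
From the equation the CO:Zn mole ratio is 1:1, so n(Zn) = 6.7369 × 1/1 = 6.7369 mol.
Mass of Zn = 6.7369 mol × 65.38 g/mol = 440.46 g.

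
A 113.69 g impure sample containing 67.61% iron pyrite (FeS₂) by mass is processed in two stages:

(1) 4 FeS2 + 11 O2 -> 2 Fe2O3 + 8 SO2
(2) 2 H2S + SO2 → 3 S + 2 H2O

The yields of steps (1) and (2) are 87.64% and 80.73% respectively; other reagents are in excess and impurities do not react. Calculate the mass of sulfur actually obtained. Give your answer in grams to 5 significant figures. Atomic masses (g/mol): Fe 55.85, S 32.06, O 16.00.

Pure FeS2 = 113.69 × 0.6761 = 76.8658 g.
M(FeS2) = 55.85 + 2(32.06) = 119.97 g/mol.
M(S) = 32.06 g/mol.
n(FeS2) = 76.8658 / 119.97 = 0.640709 mol.
Step 1 (FeS2:SO2 = 4:8): theoretical n(SO2) = 1.28142 mol; at 87.64% yield, n(SO2) = 1.12303 mol.
Step 2 (SO2:S = 1:3): theoretical n(S) = 3.36910 mol, so theoretical mass = 3.36910 × 32.06 = 108.013 g.
At 80.73% yield, actual mass of S = 108.013 × 0.8073 = 87.1992 g.

87.199 g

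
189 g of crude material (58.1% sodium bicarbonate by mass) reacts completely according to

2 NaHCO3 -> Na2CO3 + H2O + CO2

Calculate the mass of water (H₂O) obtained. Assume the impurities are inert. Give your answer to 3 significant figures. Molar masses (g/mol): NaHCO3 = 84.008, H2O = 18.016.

Mass of pure NaHCO3 = 189 g × 0.581 = 109.8 g.
n(NaHCO3) = 109.8 g / 84.008 g/mol = 1.307 mol.
From the equation the NaHCO3:H2O mole ratio is 2:1, so n(H2O) = 1.307 × 1/2 = 0.6536 mol.
Mass of H2O = 0.6536 mol × 18.016 g/mol = 11.77 g.

11.8 g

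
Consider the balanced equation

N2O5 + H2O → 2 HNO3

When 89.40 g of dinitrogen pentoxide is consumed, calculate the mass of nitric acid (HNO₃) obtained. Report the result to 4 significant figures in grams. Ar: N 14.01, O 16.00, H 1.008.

104.3 g

M(N2O5) = 2(14.01) + 5(16.00) = 108.02 g/mol.
M(HNO3) = 1.008 + 14.01 + 3(16.00) = 63.018 g/mol.
n(N2O5) = 89.400 g / 108.02 g/mol = 0.82762 mol.
From the equation the N2O5:HNO3 mole ratio is 1:2, so n(HNO3) = 0.82762 × 2/1 = 1.6552 mol.
Mass of HNO3 = 1.6552 mol × 63.018 g/mol = 104.31 g.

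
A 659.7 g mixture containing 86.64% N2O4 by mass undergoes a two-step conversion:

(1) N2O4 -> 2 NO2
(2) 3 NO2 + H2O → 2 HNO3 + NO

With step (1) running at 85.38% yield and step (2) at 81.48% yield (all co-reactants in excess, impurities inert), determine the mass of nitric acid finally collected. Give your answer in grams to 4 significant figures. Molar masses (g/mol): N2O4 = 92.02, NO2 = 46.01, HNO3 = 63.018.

363.1 g

Pure N2O4 = 659.7 × 0.8664 = 571.56 g.
n(N2O4) = 571.56 / 92.02 = 6.2113 mol.
Step 1 (N2O4:NO2 = 1:2): theoretical n(NO2) = 12.423 mol; at 85.38% yield, n(NO2) = 10.606 mol.
Step 2 (NO2:HNO3 = 3:2): theoretical n(HNO3) = 7.0709 mol, so theoretical mass = 7.0709 × 63.018 = 445.60 g.
At 81.48% yield, actual mass of HNO3 = 445.60 × 0.8148 = 363.07 g.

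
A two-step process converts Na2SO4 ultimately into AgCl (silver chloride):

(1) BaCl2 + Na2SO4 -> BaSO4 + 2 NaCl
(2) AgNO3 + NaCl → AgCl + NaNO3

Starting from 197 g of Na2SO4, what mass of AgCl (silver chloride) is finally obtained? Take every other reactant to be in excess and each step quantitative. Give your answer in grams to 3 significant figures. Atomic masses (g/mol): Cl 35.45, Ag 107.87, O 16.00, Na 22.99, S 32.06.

398 g

M(Na2SO4) = 2(22.99) + 32.06 + 4(16.00) = 142.04 g/mol.
M(AgCl) = 107.87 + 35.45 = 143.32 g/mol.
n(Na2SO4) = 197.0 / 142.04 = 1.387 mol.
Step 1 gives a 1:2 ratio of Na2SO4 to NaCl, so n(NaCl) = 2.774 mol.
In step 2 the NaCl:AgCl ratio is 1:1, so n(AgCl) = 2.774 mol.
Mass of AgCl = 2.774 × 143.32 = 397.6 g.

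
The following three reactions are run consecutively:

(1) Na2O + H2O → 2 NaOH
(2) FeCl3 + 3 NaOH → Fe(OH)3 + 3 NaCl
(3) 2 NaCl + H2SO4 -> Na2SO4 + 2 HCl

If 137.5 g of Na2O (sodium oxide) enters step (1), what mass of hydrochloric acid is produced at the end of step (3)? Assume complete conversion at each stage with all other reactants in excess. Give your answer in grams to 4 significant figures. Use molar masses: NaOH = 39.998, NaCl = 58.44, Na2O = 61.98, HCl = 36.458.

161.8 g

n(Na2O) = 137.5 / 61.98 = 2.2185 mol.
Reaction (1): Na2O→NaOH ratio 1:2 ⇒ n(NaOH) = 4.4369 mol.
Reaction (2): NaOH→NaCl ratio 3:3 ⇒ n(NaCl) = 4.4369 mol.
Reaction (3): NaCl→HCl ratio 2:2 ⇒ n(HCl) = 4.4369 mol.
Mass of HCl = 4.4369 × 36.458 = 161.76 g.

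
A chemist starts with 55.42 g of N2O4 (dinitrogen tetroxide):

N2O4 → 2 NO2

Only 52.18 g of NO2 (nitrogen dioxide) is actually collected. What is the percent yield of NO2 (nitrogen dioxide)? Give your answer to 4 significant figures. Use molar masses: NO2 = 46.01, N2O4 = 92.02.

n(N2O4) = 55.420 g / 92.02 g/mol = 0.60226 mol.
From the equation the N2O4:NO2 mole ratio is 1:2, so n(NO2) = 0.60226 × 2/1 = 1.2045 mol.
Mass of NO2 = 1.2045 mol × 46.01 g/mol = 55.420 g.
This is the theoretical yield. Percent yield = 52.18 g / 55.420 g × 100% = 94.154%.

94.15 %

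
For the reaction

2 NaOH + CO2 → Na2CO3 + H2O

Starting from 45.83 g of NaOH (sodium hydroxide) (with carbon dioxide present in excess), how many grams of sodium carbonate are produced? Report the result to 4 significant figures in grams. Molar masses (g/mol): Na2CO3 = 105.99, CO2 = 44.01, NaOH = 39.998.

60.72 g

n(NaOH) = 45.830 g / 39.998 g/mol = 1.1458 mol.
From the equation the NaOH:Na2CO3 mole ratio is 2:1, so n(Na2CO3) = 1.1458 × 1/2 = 0.57290 mol.
Mass of Na2CO3 = 0.57290 mol × 105.99 g/mol = 60.722 g.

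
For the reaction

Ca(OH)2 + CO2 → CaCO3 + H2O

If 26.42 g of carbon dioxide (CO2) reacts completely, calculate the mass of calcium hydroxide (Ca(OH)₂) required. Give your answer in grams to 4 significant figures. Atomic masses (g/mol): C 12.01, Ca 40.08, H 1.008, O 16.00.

44.48 g

M(CO2) = 12.01 + 2(16.00) = 44.01 g/mol.
M(Ca(OH)2) = 40.08 + 2(16.00) + 2(1.008) = 74.096 g/mol.
n(CO2) = 26.420 g / 44.01 g/mol = 0.60032 mol.
From the equation the CO2:Ca(OH)2 mole ratio is 1:1, so n(Ca(OH)2) = 0.60032 × 1/1 = 0.60032 mol.
Mass of Ca(OH)2 = 0.60032 mol × 74.096 g/mol = 44.481 g.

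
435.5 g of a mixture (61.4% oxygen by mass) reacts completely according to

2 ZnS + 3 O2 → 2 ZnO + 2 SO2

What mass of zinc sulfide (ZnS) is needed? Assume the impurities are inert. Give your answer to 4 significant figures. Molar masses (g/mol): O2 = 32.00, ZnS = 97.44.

542.8 g

Mass of pure O2 = 435.5 g × 0.614 = 267.40 g.
n(O2) = 267.40 g / 32.00 g/mol = 8.3562 mol.
From the equation the O2:ZnS mole ratio is 3:2, so n(ZnS) = 8.3562 × 2/3 = 5.5708 mol.
Mass of ZnS = 5.5708 mol × 97.44 g/mol = 542.82 g.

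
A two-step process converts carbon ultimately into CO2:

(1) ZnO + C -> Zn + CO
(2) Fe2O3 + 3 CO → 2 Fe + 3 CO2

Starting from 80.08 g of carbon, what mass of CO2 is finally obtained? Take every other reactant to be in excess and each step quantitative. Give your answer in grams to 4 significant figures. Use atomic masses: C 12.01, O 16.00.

M(C) = 12.01 g/mol.
M(CO2) = 12.01 + 2(16.00) = 44.01 g/mol.
n(C) = 80.080 / 12.01 = 6.6678 mol.
Step 1 gives a 1:1 ratio of C to CO, so n(CO) = 6.6678 mol.
In step 2 the CO:CO2 ratio is 3:3, so n(CO2) = 6.6678 mol.
Mass of CO2 = 6.6678 × 44.01 = 293.45 g.

293.4 g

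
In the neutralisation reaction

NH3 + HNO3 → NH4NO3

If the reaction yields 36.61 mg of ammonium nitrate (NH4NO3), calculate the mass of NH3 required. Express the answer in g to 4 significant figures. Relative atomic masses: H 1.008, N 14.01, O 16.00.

M(NH4NO3) = 2(14.01) + 4(1.008) + 3(16.00) = 80.052 g/mol.
M(NH3) = 14.01 + 3(1.008) = 17.034 g/mol.
Convert: 36.61 mg = 0.036610 g.
n(NH4NO3) = 0.036610 g / 80.052 g/mol = 0.00045733 mol.
From the equation the NH4NO3:NH3 mole ratio is 1:1, so n(NH3) = 0.00045733 × 1/1 = 0.00045733 mol.
Mass of NH3 = 0.00045733 mol × 17.034 g/mol = 0.0077901 g.

0.007790 g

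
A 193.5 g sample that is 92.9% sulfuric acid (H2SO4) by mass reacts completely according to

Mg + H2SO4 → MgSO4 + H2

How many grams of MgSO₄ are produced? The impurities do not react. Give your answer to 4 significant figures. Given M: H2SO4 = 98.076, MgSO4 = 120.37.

220.6 g

Mass of pure H2SO4 = 193.5 g × 0.929 = 179.76 g.
n(H2SO4) = 179.76 g / 98.076 g/mol = 1.8329 mol.
From the equation the H2SO4:MgSO4 mole ratio is 1:1, so n(MgSO4) = 1.8329 × 1/1 = 1.8329 mol.
Mass of MgSO4 = 1.8329 mol × 120.37 g/mol = 220.62 g.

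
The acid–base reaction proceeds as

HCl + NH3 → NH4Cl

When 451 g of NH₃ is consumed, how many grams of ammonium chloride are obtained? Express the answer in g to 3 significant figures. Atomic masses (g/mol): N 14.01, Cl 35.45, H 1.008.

M(NH3) = 14.01 + 3(1.008) = 17.034 g/mol.
M(NH4Cl) = 14.01 + 4(1.008) + 35.45 = 53.492 g/mol.
n(NH3) = 451.0 g / 17.034 g/mol = 26.48 mol.
From the equation the NH3:NH4Cl mole ratio is 1:1, so n(NH4Cl) = 26.48 × 1/1 = 26.48 mol.
Mass of NH4Cl = 26.48 mol × 53.492 g/mol = 1416 g.

1420 g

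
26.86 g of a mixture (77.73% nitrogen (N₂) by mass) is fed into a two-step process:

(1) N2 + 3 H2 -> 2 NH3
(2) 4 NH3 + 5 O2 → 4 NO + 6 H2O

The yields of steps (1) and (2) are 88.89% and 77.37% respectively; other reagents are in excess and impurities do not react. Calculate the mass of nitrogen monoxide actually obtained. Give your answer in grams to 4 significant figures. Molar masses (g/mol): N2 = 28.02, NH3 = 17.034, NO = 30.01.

30.76 g

Pure N2 = 26.86 × 0.7773 = 20.878 g.
n(N2) = 20.878 / 28.02 = 0.74512 mol.
Step 1 (N2:NH3 = 1:2): theoretical n(NH3) = 1.4902 mol; at 88.89% yield, n(NH3) = 1.3247 mol.
Step 2 (NH3:NO = 4:4): theoretical n(NO) = 1.3247 mol, so theoretical mass = 1.3247 × 30.01 = 39.754 g.
At 77.37% yield, actual mass of NO = 39.754 × 0.7737 = 30.757 g.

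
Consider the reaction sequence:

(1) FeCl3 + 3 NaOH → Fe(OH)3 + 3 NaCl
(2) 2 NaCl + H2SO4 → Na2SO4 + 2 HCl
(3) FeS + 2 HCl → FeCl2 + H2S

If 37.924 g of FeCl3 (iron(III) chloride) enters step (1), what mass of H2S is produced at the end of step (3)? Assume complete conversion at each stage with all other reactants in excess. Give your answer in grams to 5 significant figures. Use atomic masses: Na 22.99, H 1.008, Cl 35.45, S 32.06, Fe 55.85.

11.951 g

M(FeCl3) = 55.85 + 3(35.45) = 162.20 g/mol.
M(H2S) = 2(1.008) + 32.06 = 34.076 g/mol.
n(FeCl3) = 37.924 / 162.20 = 0.233810 mol.
Reaction (1): FeCl3→NaCl ratio 1:3 ⇒ n(NaCl) = 0.701430 mol.
Reaction (2): NaCl→HCl ratio 2:2 ⇒ n(HCl) = 0.701430 mol.
Reaction (3): HCl→H2S ratio 2:1 ⇒ n(H2S) = 0.350715 mol.
Mass of H2S = 0.350715 × 34.076 = 11.9510 g.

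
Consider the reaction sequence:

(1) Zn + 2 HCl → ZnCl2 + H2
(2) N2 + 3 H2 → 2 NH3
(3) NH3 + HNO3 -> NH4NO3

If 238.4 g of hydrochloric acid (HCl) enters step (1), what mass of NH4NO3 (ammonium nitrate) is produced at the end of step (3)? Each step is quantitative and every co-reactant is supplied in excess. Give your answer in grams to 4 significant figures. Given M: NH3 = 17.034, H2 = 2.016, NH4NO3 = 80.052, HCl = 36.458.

174.5 g

n(HCl) = 238.4 / 36.458 = 6.5390 mol.
Reaction (1): HCl→H2 ratio 2:1 ⇒ n(H2) = 3.2695 mol.
Reaction (2): H2→NH3 ratio 3:2 ⇒ n(NH3) = 2.1797 mol.
Reaction (3): NH3→NH4NO3 ratio 1:1 ⇒ n(NH4NO3) = 2.1797 mol.
Mass of NH4NO3 = 2.1797 × 80.052 = 174.49 g.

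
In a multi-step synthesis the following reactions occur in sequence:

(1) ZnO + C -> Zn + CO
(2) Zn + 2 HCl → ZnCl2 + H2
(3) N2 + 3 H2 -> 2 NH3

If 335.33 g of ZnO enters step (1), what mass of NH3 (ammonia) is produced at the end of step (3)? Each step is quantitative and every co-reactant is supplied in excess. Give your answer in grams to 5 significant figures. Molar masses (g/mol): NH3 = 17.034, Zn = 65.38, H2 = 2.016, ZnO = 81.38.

n(ZnO) = 335.33 / 81.38 = 4.12055 mol.
Reaction (1): ZnO→Zn ratio 1:1 ⇒ n(Zn) = 4.12055 mol.
Reaction (2): Zn→H2 ratio 1:1 ⇒ n(H2) = 4.12055 mol.
Reaction (3): H2→NH3 ratio 3:2 ⇒ n(NH3) = 2.74703 mol.
Mass of NH3 = 2.74703 × 17.034 = 46.7929 g.

46.793 g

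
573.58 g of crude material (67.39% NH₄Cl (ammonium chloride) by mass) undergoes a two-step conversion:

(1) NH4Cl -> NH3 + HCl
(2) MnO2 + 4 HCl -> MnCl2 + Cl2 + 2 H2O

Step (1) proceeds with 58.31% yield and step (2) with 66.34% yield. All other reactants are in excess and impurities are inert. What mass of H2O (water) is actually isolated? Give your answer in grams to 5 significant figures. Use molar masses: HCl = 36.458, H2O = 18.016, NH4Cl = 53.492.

25.180 g

Pure NH4Cl = 573.58 × 0.6739 = 386.536 g.
n(NH4Cl) = 386.536 / 53.492 = 7.22604 mol.
Step 1 (NH4Cl:HCl = 1:1): theoretical n(HCl) = 7.22604 mol; at 58.31% yield, n(HCl) = 4.21351 mol.
Step 2 (HCl:H2O = 4:2): theoretical n(H2O) = 2.10675 mol, so theoretical mass = 2.10675 × 18.016 = 37.9553 g.
At 66.34% yield, actual mass of H2O = 37.9553 × 0.6634 = 25.1795 g.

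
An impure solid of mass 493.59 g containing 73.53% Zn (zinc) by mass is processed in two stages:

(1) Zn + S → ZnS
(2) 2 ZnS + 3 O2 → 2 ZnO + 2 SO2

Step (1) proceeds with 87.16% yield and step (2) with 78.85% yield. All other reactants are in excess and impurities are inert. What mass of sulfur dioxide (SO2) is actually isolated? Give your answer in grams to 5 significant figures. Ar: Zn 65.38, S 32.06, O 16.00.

244.39 g

Pure Zn = 493.59 × 0.7353 = 362.937 g.
M(Zn) = 65.38 g/mol.
M(SO2) = 32.06 + 2(16.00) = 64.06 g/mol.
n(Zn) = 362.937 / 65.38 = 5.55119 mol.
Step 1 (Zn:ZnS = 1:1): theoretical n(ZnS) = 5.55119 mol; at 87.16% yield, n(ZnS) = 4.83842 mol.
Step 2 (ZnS:SO2 = 2:2): theoretical n(SO2) = 4.83842 mol, so theoretical mass = 4.83842 × 64.06 = 309.949 g.
At 78.85% yield, actual mass of SO2 = 309.949 × 0.7885 = 244.395 g.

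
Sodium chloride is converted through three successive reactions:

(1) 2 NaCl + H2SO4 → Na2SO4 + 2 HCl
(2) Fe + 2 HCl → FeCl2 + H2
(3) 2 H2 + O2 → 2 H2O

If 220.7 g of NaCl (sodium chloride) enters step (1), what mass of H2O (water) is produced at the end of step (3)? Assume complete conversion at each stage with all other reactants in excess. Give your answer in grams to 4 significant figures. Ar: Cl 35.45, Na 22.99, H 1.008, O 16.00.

34.02 g

M(NaCl) = 22.99 + 35.45 = 58.44 g/mol.
M(H2O) = 2(1.008) + 16.00 = 18.016 g/mol.
n(NaCl) = 220.7 / 58.44 = 3.7765 mol.
Reaction (1): NaCl→HCl ratio 2:2 ⇒ n(HCl) = 3.7765 mol.
Reaction (2): HCl→H2 ratio 2:1 ⇒ n(H2) = 1.8883 mol.
Reaction (3): H2→H2O ratio 2:2 ⇒ n(H2O) = 1.8883 mol.
Mass of H2O = 1.8883 × 18.016 = 34.019 g.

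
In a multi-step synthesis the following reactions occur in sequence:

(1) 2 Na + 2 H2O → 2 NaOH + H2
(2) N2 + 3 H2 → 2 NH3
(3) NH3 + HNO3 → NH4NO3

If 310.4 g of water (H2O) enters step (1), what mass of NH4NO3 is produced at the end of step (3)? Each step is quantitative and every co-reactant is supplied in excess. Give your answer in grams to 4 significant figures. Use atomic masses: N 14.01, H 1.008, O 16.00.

459.7 g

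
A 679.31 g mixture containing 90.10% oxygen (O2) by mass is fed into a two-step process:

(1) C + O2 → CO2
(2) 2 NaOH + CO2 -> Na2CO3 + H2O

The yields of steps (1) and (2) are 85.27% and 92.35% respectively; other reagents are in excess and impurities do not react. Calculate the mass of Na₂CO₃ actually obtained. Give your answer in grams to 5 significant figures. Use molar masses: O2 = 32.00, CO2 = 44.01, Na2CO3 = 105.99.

1596.4 g

Pure O2 = 679.31 × 0.9010 = 612.058 g.
n(O2) = 612.058 / 32.00 = 19.1268 mol.
Step 1 (O2:CO2 = 1:1): theoretical n(CO2) = 19.1268 mol; at 85.27% yield, n(CO2) = 16.3094 mol.
Step 2 (CO2:Na2CO3 = 1:1): theoretical n(Na2CO3) = 16.3094 mol, so theoretical mass = 16.3094 × 105.99 = 1728.64 g.
At 92.35% yield, actual mass of Na2CO3 = 1728.64 × 0.9235 = 1596.40 g.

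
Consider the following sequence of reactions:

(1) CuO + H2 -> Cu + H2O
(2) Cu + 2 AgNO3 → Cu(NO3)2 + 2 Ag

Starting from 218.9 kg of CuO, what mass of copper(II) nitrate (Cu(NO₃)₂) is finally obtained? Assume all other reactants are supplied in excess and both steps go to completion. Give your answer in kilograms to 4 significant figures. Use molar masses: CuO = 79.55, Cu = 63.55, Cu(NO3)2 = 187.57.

218.9 kg = 218900 g.
n(CuO) = 218900 / 79.55 = 2751.7 mol.
Step 1 gives a 1:1 ratio of CuO to Cu, so n(Cu) = 2751.7 mol.
In step 2 the Cu:Cu(NO3)2 ratio is 1:1, so n(Cu(NO3)2) = 2751.7 mol.
Mass of Cu(NO3)2 = 2751.7 × 187.57 = 516140 g = 516.1 kg.

516.1 kg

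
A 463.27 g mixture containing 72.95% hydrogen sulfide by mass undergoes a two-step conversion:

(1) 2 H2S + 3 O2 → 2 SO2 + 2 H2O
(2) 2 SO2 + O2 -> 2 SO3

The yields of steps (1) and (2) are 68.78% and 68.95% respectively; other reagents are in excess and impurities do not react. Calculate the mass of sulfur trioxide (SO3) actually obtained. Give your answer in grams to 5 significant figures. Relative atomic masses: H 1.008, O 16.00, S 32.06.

376.55 g

Pure H2S = 463.27 × 0.7295 = 337.955 g.
M(H2S) = 2(1.008) + 32.06 = 34.076 g/mol.
M(SO3) = 32.06 + 3(16.00) = 80.06 g/mol.
n(H2S) = 337.955 / 34.076 = 9.91770 mol.
Step 1 (H2S:SO2 = 2:2): theoretical n(SO2) = 9.91770 mol; at 68.78% yield, n(SO2) = 6.82139 mol.
Step 2 (SO2:SO3 = 2:2): theoretical n(SO3) = 6.82139 mol, so theoretical mass = 6.82139 × 80.06 = 546.121 g.
At 68.95% yield, actual mass of SO3 = 546.121 × 0.6895 = 376.550 g.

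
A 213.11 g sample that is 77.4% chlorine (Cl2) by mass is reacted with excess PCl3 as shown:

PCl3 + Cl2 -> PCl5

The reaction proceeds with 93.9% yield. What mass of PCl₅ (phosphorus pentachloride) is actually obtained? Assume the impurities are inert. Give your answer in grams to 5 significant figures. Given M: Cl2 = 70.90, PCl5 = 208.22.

Pure Cl2 available = 213.11 g × 0.774 = 164.947 g.
n(Cl2) = 164.947 g / 70.90 g/mol = 2.32648 mol.
From the equation the Cl2:PCl5 mole ratio is 1:1, so n(PCl5) = 2.32648 × 1/1 = 2.32648 mol.
Mass of PCl5 = 2.32648 mol × 208.22 g/mol = 484.419 g.
Actual mass collected = 484.419 g × 0.939 = 454.869 g.

454.87 g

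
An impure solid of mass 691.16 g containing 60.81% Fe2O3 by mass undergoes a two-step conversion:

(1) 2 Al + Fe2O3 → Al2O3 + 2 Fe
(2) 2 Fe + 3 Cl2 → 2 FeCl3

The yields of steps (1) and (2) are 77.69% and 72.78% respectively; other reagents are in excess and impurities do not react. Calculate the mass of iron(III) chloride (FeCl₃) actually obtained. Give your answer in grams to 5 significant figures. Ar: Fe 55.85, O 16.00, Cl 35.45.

482.73 g

Pure Fe2O3 = 691.16 × 0.6081 = 420.294 g.
M(Fe2O3) = 2(55.85) + 3(16.00) = 159.70 g/mol.
M(FeCl3) = 55.85 + 3(35.45) = 162.20 g/mol.
n(Fe2O3) = 420.294 / 159.70 = 2.63177 mol.
Step 1 (Fe2O3:Fe = 1:2): theoretical n(Fe) = 5.26355 mol; at 77.69% yield, n(Fe) = 4.08925 mol.
Step 2 (Fe:FeCl3 = 2:2): theoretical n(FeCl3) = 4.08925 mol, so theoretical mass = 4.08925 × 162.20 = 663.277 g.
At 72.78% yield, actual mass of FeCl3 = 663.277 × 0.7278 = 482.733 g.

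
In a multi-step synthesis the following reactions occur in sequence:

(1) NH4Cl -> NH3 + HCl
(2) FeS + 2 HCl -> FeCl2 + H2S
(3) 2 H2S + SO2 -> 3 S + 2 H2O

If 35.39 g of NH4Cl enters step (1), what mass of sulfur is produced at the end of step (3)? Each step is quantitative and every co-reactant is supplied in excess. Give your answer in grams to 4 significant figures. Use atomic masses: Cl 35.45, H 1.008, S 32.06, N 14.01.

M(NH4Cl) = 14.01 + 4(1.008) + 35.45 = 53.492 g/mol.
M(S) = 32.06 g/mol.
n(NH4Cl) = 35.39 / 53.492 = 0.66159 mol.
Reaction (1): NH4Cl→HCl ratio 1:1 ⇒ n(HCl) = 0.66159 mol.
Reaction (2): HCl→H2S ratio 2:1 ⇒ n(H2S) = 0.33080 mol.
Reaction (3): H2S→S ratio 2:3 ⇒ n(S) = 0.49620 mol.
Mass of S = 0.49620 × 32.06 = 15.908 g.

15.91 g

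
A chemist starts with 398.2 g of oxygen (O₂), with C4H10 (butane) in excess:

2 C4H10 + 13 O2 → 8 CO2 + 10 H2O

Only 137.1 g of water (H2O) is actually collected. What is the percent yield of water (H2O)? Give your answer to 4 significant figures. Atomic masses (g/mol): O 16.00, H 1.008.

79.50 %

M(O2) = 2(16.00) = 32.00 g/mol.
M(H2O) = 2(1.008) + 16.00 = 18.016 g/mol.
n(O2) = 398.20 g / 32.00 g/mol = 12.444 mol.
From the equation the O2:H2O mole ratio is 13:10, so n(H2O) = 12.444 × 10/13 = 9.5721 mol.
Mass of H2O = 9.5721 mol × 18.016 g/mol = 172.45 g.
This is the theoretical yield. Percent yield = 137.1 g / 172.45 g × 100% = 79.501%.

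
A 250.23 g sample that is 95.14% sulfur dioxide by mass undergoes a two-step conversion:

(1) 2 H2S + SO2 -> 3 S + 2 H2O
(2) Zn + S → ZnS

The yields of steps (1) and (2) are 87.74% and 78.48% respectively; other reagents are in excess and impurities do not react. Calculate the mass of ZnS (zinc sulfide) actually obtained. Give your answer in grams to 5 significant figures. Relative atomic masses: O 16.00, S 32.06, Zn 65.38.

748.05 g

Pure SO2 = 250.23 × 0.9514 = 238.069 g.
M(SO2) = 32.06 + 2(16.00) = 64.06 g/mol.
M(ZnS) = 65.38 + 32.06 = 97.44 g/mol.
n(SO2) = 238.069 / 64.06 = 3.71634 mol.
Step 1 (SO2:S = 1:3): theoretical n(S) = 11.1490 mol; at 87.74% yield, n(S) = 9.78215 mol.
Step 2 (S:ZnS = 1:1): theoretical n(ZnS) = 9.78215 mol, so theoretical mass = 9.78215 × 97.44 = 953.173 g.
At 78.48% yield, actual mass of ZnS = 953.173 × 0.7848 = 748.050 g.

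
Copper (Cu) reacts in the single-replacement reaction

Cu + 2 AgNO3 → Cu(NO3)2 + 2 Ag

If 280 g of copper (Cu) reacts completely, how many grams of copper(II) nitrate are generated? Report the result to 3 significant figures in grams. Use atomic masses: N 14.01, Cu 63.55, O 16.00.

826 g

M(Cu) = 63.55 g/mol.
M(Cu(NO3)2) = 63.55 + 2(14.01) + 6(16.00) = 187.57 g/mol.
n(Cu) = 280.0 g / 63.55 g/mol = 4.406 mol.
From the equation the Cu:Cu(NO3)2 mole ratio is 1:1, so n(Cu(NO3)2) = 4.406 × 1/1 = 4.406 mol.
Mass of Cu(NO3)2 = 4.406 mol × 187.57 g/mol = 826.4 g.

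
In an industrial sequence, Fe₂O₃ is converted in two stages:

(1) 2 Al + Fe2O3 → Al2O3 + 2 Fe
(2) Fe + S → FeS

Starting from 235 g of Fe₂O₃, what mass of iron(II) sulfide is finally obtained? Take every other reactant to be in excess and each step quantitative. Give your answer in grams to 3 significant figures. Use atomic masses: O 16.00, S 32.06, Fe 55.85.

259 g

M(Fe2O3) = 2(55.85) + 3(16.00) = 159.70 g/mol.
M(FeS) = 55.85 + 32.06 = 87.91 g/mol.
n(Fe2O3) = 235.0 / 159.70 = 1.472 mol.
Step 1 gives a 1:2 ratio of Fe2O3 to Fe, so n(Fe) = 2.943 mol.
In step 2 the Fe:FeS ratio is 1:1, so n(FeS) = 2.943 mol.
Mass of FeS = 2.943 × 87.91 = 258.7 g.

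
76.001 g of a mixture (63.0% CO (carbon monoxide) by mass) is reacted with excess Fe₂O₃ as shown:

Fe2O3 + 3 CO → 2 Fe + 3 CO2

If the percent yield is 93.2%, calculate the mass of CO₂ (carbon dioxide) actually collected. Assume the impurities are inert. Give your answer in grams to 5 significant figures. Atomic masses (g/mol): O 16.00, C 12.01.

Pure CO available = 76.001 g × 0.630 = 47.8806 g.
M(CO) = 12.01 + 16.00 = 28.01 g/mol.
M(CO2) = 12.01 + 2(16.00) = 44.01 g/mol.
n(CO) = 47.8806 g / 28.01 g/mol = 1.70941 mol.
From the equation the CO:CO2 mole ratio is 3:3, so n(CO2) = 1.70941 × 3/3 = 1.70941 mol.
Mass of CO2 = 1.70941 mol × 44.01 g/mol = 75.2312 g.
Actual mass collected = 75.2312 g × 0.932 = 70.1155 g.

70.115 g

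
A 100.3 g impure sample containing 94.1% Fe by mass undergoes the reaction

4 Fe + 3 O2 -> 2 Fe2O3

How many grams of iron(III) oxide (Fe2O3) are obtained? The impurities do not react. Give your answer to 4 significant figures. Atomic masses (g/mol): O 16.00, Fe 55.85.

Mass of pure Fe = 100.3 g × 0.941 = 94.382 g.
M(Fe) = 55.85 g/mol.
M(Fe2O3) = 2(55.85) + 3(16.00) = 159.70 g/mol.
n(Fe) = 94.382 g / 55.85 g/mol = 1.6899 mol.
From the equation the Fe:Fe2O3 mole ratio is 4:2, so n(Fe2O3) = 1.6899 × 2/4 = 0.84496 mol.
Mass of Fe2O3 = 0.84496 mol × 159.70 g/mol = 134.94 g.

134.9 g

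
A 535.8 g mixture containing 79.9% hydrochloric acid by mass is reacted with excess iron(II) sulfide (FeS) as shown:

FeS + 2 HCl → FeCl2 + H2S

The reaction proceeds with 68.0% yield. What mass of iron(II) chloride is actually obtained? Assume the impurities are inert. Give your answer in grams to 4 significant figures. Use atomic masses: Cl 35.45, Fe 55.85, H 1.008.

506.0 g

Pure HCl available = 535.8 g × 0.799 = 428.10 g.
M(HCl) = 1.008 + 35.45 = 36.458 g/mol.
M(FeCl2) = 55.85 + 2(35.45) = 126.75 g/mol.
n(HCl) = 428.10 g / 36.458 g/mol = 11.742 mol.
From the equation the HCl:FeCl2 mole ratio is 2:1, so n(FeCl2) = 11.742 × 1/2 = 5.8712 mol.
Mass of FeCl2 = 5.8712 mol × 126.75 g/mol = 744.17 g.
Actual mass collected = 744.17 g × 0.680 = 506.04 g.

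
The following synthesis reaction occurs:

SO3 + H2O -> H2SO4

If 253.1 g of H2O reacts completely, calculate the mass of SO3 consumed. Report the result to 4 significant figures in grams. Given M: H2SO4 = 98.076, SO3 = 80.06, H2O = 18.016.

n(H2O) = 253.10 g / 18.016 g/mol = 14.049 mol.
From the equation the H2O:SO3 mole ratio is 1:1, so n(SO3) = 14.049 × 1/1 = 14.049 mol.
Mass of SO3 = 14.049 mol × 80.06 g/mol = 1124.7 g.

1125 g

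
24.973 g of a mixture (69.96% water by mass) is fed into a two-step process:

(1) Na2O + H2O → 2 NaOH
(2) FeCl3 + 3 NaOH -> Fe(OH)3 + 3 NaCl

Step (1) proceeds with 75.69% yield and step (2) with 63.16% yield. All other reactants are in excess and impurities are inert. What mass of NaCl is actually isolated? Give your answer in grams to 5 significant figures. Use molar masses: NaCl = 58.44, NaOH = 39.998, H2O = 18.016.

54.185 g

Pure H2O = 24.973 × 0.6996 = 17.4711 g.
n(H2O) = 17.4711 / 18.016 = 0.969755 mol.
Step 1 (H2O:NaOH = 1:2): theoretical n(NaOH) = 1.93951 mol; at 75.69% yield, n(NaOH) = 1.46802 mol.
Step 2 (NaOH:NaCl = 3:3): theoretical n(NaCl) = 1.46802 mol, so theoretical mass = 1.46802 × 58.44 = 85.7908 g.
At 63.16% yield, actual mass of NaCl = 85.7908 × 0.6316 = 54.1855 g.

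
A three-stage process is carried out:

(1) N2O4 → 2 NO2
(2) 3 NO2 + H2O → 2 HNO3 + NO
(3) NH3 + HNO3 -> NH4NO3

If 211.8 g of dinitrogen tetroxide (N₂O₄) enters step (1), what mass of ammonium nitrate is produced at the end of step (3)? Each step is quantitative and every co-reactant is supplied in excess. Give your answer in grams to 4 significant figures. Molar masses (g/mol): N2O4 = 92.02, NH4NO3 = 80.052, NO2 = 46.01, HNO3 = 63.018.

n(N2O4) = 211.8 / 92.02 = 2.3017 mol.
Reaction (1): N2O4→NO2 ratio 1:2 ⇒ n(NO2) = 4.6033 mol.
Reaction (2): NO2→HNO3 ratio 3:2 ⇒ n(HNO3) = 3.0689 mol.
Reaction (3): HNO3→NH4NO3 ratio 1:1 ⇒ n(NH4NO3) = 3.0689 mol.
Mass of NH4NO3 = 3.0689 × 80.052 = 245.67 g.

245.7 g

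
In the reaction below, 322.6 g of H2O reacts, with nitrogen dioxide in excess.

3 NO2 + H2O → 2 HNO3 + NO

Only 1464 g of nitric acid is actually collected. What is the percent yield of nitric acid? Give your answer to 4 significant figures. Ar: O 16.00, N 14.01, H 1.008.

M(H2O) = 2(1.008) + 16.00 = 18.016 g/mol.
M(HNO3) = 1.008 + 14.01 + 3(16.00) = 63.018 g/mol.
n(H2O) = 322.60 g / 18.016 g/mol = 17.906 mol.
From the equation the H2O:HNO3 mole ratio is 1:2, so n(HNO3) = 17.906 × 2/1 = 35.813 mol.
Mass of HNO3 = 35.813 mol × 63.018 g/mol = 2256.8 g.
This is the theoretical yield. Percent yield = 1464 g / 2256.8 g × 100% = 64.869%.

64.87 %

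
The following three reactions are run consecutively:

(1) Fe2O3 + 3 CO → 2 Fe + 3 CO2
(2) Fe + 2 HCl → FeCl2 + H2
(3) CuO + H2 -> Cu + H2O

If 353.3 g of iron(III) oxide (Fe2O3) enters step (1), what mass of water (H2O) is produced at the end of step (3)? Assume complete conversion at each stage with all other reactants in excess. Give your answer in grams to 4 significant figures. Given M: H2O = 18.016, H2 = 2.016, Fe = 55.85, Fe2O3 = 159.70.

79.71 g

n(Fe2O3) = 353.3 / 159.70 = 2.2123 mol.
Reaction (1): Fe2O3→Fe ratio 1:2 ⇒ n(Fe) = 4.4245 mol.
Reaction (2): Fe→H2 ratio 1:1 ⇒ n(H2) = 4.4245 mol.
Reaction (3): H2→H2O ratio 1:1 ⇒ n(H2O) = 4.4245 mol.
Mass of H2O = 4.4245 × 18.016 = 79.713 g.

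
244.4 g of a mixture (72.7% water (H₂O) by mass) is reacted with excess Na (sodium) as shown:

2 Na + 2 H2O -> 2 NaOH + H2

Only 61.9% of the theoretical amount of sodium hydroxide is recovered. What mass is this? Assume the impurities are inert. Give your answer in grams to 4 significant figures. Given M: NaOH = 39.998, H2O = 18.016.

244.2 g

Pure H2O available = 244.4 g × 0.727 = 177.68 g.
n(H2O) = 177.68 g / 18.016 g/mol = 9.8623 mol.
From the equation the H2O:NaOH mole ratio is 2:2, so n(NaOH) = 9.8623 × 2/2 = 9.8623 mol.
Mass of NaOH = 9.8623 mol × 39.998 g/mol = 394.47 g.
Actual mass collected = 394.47 g × 0.619 = 244.18 g.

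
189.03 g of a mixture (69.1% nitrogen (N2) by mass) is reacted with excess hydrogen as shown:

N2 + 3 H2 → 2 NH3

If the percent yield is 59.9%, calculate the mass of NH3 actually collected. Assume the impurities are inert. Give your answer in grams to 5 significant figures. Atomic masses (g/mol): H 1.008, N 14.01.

95.129 g

Pure N2 available = 189.03 g × 0.691 = 130.620 g.
M(N2) = 2(14.01) = 28.02 g/mol.
M(NH3) = 14.01 + 3(1.008) = 17.034 g/mol.
n(N2) = 130.620 g / 28.02 g/mol = 4.66166 mol.
From the equation the N2:NH3 mole ratio is 1:2, so n(NH3) = 4.66166 × 2/1 = 9.32332 mol.
Mass of NH3 = 9.32332 mol × 17.034 g/mol = 158.813 g.
Actual mass collected = 158.813 g × 0.599 = 95.1293 g.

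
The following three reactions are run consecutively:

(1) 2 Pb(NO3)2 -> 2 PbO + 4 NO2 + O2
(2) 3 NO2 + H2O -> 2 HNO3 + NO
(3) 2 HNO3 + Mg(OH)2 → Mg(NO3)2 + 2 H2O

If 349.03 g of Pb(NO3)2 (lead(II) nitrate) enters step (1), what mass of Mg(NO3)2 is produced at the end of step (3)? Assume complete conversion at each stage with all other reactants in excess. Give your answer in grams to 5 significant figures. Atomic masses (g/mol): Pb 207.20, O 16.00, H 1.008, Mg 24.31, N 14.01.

104.20 g

M(Pb(NO3)2) = 207.20 + 2(14.01) + 6(16.00) = 331.22 g/mol.
M(Mg(NO3)2) = 24.31 + 2(14.01) + 6(16.00) = 148.33 g/mol.
n(Pb(NO3)2) = 349.03 / 331.22 = 1.05377 mol.
Reaction (1): Pb(NO3)2→NO2 ratio 2:4 ⇒ n(NO2) = 2.10754 mol.
Reaction (2): NO2→HNO3 ratio 3:2 ⇒ n(HNO3) = 1.40503 mol.
Reaction (3): HNO3→Mg(NO3)2 ratio 2:1 ⇒ n(Mg(NO3)2) = 0.702514 mol.
Mass of Mg(NO3)2 = 0.702514 × 148.33 = 104.204 g.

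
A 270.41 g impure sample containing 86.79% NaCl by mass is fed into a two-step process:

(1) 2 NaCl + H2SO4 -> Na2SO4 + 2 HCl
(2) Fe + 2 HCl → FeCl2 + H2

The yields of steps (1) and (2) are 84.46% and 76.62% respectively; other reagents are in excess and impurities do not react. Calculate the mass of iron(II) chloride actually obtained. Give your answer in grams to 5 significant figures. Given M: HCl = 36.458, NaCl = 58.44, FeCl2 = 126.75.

Pure NaCl = 270.41 × 0.8679 = 234.689 g.
n(NaCl) = 234.689 / 58.44 = 4.01589 mol.
Step 1 (NaCl:HCl = 2:2): theoretical n(HCl) = 4.01589 mol; at 84.46% yield, n(HCl) = 3.39182 mol.
Step 2 (HCl:FeCl2 = 2:1): theoretical n(FeCl2) = 1.69591 mol, so theoretical mass = 1.69591 × 126.75 = 214.957 g.
At 76.62% yield, actual mass of FeCl2 = 214.957 × 0.7662 = 164.700 g.

164.70 g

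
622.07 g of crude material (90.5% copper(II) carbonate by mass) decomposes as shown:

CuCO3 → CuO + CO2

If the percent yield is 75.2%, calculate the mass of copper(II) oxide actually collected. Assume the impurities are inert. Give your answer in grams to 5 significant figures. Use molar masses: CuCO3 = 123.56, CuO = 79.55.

272.56 g

Pure CuCO3 available = 622.07 g × 0.905 = 562.973 g.
n(CuCO3) = 562.973 g / 123.56 g/mol = 4.55628 mol.
From the equation the CuCO3:CuO mole ratio is 1:1, so n(CuO) = 4.55628 × 1/1 = 4.55628 mol.
Mass of CuO = 4.55628 mol × 79.55 g/mol = 362.452 g.
Actual mass collected = 362.452 g × 0.752 = 272.564 g.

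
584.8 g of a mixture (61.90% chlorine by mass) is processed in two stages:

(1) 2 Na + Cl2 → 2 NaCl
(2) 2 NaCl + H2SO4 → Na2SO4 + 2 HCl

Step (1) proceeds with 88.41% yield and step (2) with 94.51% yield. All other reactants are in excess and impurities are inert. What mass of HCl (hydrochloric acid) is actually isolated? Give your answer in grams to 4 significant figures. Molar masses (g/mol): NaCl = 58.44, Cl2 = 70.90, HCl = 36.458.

Pure Cl2 = 584.8 × 0.6190 = 361.99 g.
n(Cl2) = 361.99 / 70.90 = 5.1057 mol.
Step 1 (Cl2:NaCl = 1:2): theoretical n(NaCl) = 10.211 mol; at 88.41% yield, n(NaCl) = 9.0278 mol.
Step 2 (NaCl:HCl = 2:2): theoretical n(HCl) = 9.0278 mol, so theoretical mass = 9.0278 × 36.458 = 329.14 g.
At 94.51% yield, actual mass of HCl = 329.14 × 0.9451 = 311.07 g.

311.1 g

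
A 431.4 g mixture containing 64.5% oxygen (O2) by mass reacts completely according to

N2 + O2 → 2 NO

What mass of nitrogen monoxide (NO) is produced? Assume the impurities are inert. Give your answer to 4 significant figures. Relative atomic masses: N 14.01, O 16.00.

521.9 g

Mass of pure O2 = 431.4 g × 0.645 = 278.25 g.
M(O2) = 2(16.00) = 32.00 g/mol.
M(NO) = 14.01 + 16.00 = 30.01 g/mol.
n(O2) = 278.25 g / 32.00 g/mol = 8.6954 mol.
From the equation the O2:NO mole ratio is 1:2, so n(NO) = 8.6954 × 2/1 = 17.391 mol.
Mass of NO = 17.391 mol × 30.01 g/mol = 521.90 g.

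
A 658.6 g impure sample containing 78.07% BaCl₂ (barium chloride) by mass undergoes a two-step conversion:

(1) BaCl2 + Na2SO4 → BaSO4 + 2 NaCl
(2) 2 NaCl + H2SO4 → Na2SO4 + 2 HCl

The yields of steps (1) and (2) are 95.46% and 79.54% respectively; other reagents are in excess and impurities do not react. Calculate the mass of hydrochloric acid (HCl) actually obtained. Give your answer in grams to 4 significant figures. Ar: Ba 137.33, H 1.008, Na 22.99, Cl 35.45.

136.7 g

Pure BaCl2 = 658.6 × 0.7807 = 514.17 g.
M(BaCl2) = 137.33 + 2(35.45) = 208.23 g/mol.
M(HCl) = 1.008 + 35.45 = 36.458 g/mol.
n(BaCl2) = 514.17 / 208.23 = 2.4692 mol.
Step 1 (BaCl2:NaCl = 1:2): theoretical n(NaCl) = 4.9385 mol; at 95.46% yield, n(NaCl) = 4.7143 mol.
Step 2 (NaCl:HCl = 2:2): theoretical n(HCl) = 4.7143 mol, so theoretical mass = 4.7143 × 36.458 = 171.87 g.
At 79.54% yield, actual mass of HCl = 171.87 × 0.7954 = 136.71 g.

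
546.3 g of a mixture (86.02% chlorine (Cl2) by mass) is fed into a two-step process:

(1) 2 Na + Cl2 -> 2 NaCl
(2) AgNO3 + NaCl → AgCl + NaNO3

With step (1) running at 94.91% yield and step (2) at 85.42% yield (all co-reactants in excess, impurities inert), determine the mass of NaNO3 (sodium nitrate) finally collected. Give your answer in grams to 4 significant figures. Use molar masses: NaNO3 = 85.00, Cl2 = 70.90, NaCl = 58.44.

Pure Cl2 = 546.3 × 0.8602 = 469.93 g.
n(Cl2) = 469.93 / 70.90 = 6.6280 mol.
Step 1 (Cl2:NaCl = 1:2): theoretical n(NaCl) = 13.256 mol; at 94.91% yield, n(NaCl) = 12.581 mol.
Step 2 (NaCl:NaNO3 = 1:1): theoretical n(NaNO3) = 12.581 mol, so theoretical mass = 12.581 × 85.00 = 1069.4 g.
At 85.42% yield, actual mass of NaNO3 = 1069.4 × 0.8542 = 913.49 g.

913.5 g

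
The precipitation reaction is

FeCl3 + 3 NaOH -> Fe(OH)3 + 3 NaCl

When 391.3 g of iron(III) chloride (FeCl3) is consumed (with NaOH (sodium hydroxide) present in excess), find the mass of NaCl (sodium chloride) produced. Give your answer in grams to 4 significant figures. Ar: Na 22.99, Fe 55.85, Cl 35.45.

M(FeCl3) = 55.85 + 3(35.45) = 162.20 g/mol.
M(NaCl) = 22.99 + 35.45 = 58.44 g/mol.
n(FeCl3) = 391.30 g / 162.20 g/mol = 2.4125 mol.
From the equation the FeCl3:NaCl mole ratio is 1:3, so n(NaCl) = 2.4125 × 3/1 = 7.2374 mol.
Mass of NaCl = 7.2374 mol × 58.44 g/mol = 422.95 g.

423.0 g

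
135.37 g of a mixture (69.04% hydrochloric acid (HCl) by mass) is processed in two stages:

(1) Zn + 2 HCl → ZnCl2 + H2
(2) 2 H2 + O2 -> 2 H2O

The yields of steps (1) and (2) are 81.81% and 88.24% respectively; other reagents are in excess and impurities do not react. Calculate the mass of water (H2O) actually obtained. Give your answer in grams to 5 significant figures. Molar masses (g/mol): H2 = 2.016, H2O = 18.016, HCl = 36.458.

Pure HCl = 135.37 × 0.6904 = 93.4594 g.
n(HCl) = 93.4594 / 36.458 = 2.56348 mol.
Step 1 (HCl:H2 = 2:1): theoretical n(H2) = 1.28174 mol; at 81.81% yield, n(H2) = 1.04859 mol.
Step 2 (H2:H2O = 2:2): theoretical n(H2O) = 1.04859 mol, so theoretical mass = 1.04859 × 18.016 = 18.8914 g.
At 88.24% yield, actual mass of H2O = 18.8914 × 0.8824 = 16.6698 g.

16.670 g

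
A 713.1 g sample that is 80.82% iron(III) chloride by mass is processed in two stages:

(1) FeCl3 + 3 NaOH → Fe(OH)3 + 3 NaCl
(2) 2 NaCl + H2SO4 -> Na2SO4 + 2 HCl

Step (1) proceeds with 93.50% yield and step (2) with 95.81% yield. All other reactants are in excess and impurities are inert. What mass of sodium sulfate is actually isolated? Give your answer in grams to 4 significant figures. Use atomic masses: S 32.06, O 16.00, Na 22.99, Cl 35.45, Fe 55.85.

Pure FeCl3 = 713.1 × 0.8082 = 576.33 g.
M(FeCl3) = 55.85 + 3(35.45) = 162.20 g/mol.
M(Na2SO4) = 2(22.99) + 32.06 + 4(16.00) = 142.04 g/mol.
n(FeCl3) = 576.33 / 162.20 = 3.5532 mol.
Step 1 (FeCl3:NaCl = 1:3): theoretical n(NaCl) = 10.660 mol; at 93.50% yield, n(NaCl) = 9.9667 mol.
Step 2 (NaCl:Na2SO4 = 2:1): theoretical n(Na2SO4) = 4.9833 mol, so theoretical mass = 4.9833 × 142.04 = 707.83 g.
At 95.81% yield, actual mass of Na2SO4 = 707.83 × 0.9581 = 678.18 g.

678.2 g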